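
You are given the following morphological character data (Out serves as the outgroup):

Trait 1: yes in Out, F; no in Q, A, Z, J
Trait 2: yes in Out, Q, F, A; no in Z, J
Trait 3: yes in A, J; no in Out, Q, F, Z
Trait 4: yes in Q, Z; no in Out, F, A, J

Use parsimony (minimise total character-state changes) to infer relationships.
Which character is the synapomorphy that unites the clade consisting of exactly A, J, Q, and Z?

Character polarity is set by the outgroup: the derived state is whichever differs from the outgroup's state, so for Trait 1, Trait 2 the derived state is 'no', and for the remaining characters it is 'yes'.
Only A, J, Q, and Z show the derived state 'no' for Trait 1, supporting them as a clade.
Trait 2 groups J and Z, which is incompatible with the clades supported by the remaining characters; treating it as convergent (homoplasy) costs fewer steps than any alternative tree.
Only A and J show the derived state 'yes' for Trait 3, supporting them as a clade.
Trait 4: derived state 'yes' in Q and Z only — synapomorphy for {Q, Z}.
Most parsimonious ingroup topology: (((Q,Z),(A,J)),F).
The clade {A, J, Q, Z} is supported by Trait 1: its derived state 'no' occurs in exactly those taxa and in no other taxon (including the outgroup).

Trait 1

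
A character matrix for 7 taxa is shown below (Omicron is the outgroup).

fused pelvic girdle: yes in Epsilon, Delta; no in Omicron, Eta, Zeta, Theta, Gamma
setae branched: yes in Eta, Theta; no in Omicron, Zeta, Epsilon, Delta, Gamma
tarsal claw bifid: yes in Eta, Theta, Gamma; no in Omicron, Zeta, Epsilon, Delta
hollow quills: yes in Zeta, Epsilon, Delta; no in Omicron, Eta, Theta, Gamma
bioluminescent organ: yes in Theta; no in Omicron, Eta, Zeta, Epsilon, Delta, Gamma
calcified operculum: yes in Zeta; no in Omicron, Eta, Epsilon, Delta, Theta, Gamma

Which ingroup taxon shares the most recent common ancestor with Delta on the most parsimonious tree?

The outgroup has state 'no' for every character, so 'yes' is the derived state throughout.
fused pelvic girdle (derived state 'yes') is shared by Delta and Epsilon — a synapomorphy uniting that clade.
Only Eta and Theta show the derived state 'yes' for setae branched, supporting them as a clade.
tarsal claw bifid: derived state 'yes' in Eta, Gamma, and Theta only — synapomorphy for {Eta, Gamma, Theta}.
Only Delta, Epsilon, and Zeta show the derived state 'yes' for hollow quills, supporting them as a clade.
bioluminescent organ (derived state 'yes') is unique to Theta (autapomorphy; uninformative for grouping).
calcified operculum (derived state 'yes') is unique to Zeta (autapomorphy; uninformative for grouping).
Most parsimonious ingroup topology: (((Eta,Theta),Gamma),(Zeta,(Epsilon,Delta))).
Delta and Epsilon form a cherry on this tree, so they are sister taxa.

Epsilon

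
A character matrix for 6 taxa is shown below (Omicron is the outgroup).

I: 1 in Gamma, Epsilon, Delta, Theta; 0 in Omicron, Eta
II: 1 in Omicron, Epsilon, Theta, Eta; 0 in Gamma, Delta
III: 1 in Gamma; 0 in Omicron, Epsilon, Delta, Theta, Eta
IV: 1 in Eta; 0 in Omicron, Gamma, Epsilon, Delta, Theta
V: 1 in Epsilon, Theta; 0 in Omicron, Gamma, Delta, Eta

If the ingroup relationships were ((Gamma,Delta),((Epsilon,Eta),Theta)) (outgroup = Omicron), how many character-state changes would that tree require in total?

7

Map each character onto ((Gamma,Delta),((Epsilon,Eta),Theta)) (rooted by Omicron) and count the minimum state changes it requires (Fitch parsimony):
I: 2; II: 1; III: 1; IV: 1; V: 2.
Total tree length = 7.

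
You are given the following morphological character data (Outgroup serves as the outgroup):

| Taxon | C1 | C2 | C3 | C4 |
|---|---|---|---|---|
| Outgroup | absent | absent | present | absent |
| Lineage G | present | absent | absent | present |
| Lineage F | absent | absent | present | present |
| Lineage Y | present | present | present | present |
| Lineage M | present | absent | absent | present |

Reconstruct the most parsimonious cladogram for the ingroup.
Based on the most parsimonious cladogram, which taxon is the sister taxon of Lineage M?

Character polarity is set by the outgroup: the derived state is whichever differs from the outgroup's state, so for C3 the derived state is 'absent', and for the remaining characters it is 'present'.
C1: derived state 'present' in Lineage G, Lineage M, and Lineage Y only — synapomorphy for {Lineage G, Lineage M, Lineage Y}.
C2 (derived state 'present') is unique to Lineage Y (autapomorphy; uninformative for grouping).
C3 (derived state 'absent') is shared by Lineage G and Lineage M — a synapomorphy uniting that clade.
All ingroup taxa share the derived state 'present' for C4; it defines the ingroup but does not resolve relationships within it.
Most parsimonious ingroup topology: (((Lineage G,Lineage M),Lineage Y),Lineage F).
Lineage M and Lineage G form a cherry on this tree, so they are sister taxa.

Lineage G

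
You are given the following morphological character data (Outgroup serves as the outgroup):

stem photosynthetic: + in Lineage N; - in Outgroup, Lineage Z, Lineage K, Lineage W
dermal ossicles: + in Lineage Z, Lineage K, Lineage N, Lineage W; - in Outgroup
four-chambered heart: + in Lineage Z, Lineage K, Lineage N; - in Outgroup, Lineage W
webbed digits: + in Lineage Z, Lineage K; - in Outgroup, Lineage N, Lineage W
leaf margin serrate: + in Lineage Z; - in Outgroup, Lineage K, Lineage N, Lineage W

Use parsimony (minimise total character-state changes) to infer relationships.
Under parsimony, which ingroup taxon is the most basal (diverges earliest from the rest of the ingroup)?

The outgroup has state '-' for every character, so '+' is the derived state throughout.
stem photosynthetic: derived state '+' in Lineage N only — an autapomorphy, so it tells us nothing about relationships among taxa.
All ingroup taxa share the derived state '+' for dermal ossicles; it defines the ingroup but does not resolve relationships within it.
Only Lineage K, Lineage N, and Lineage Z show the derived state '+' for four-chambered heart, supporting them as a clade.
webbed digits (derived state '+') is shared by Lineage K and Lineage Z — a synapomorphy uniting that clade.
leaf margin serrate: derived state '+' in Lineage Z only — an autapomorphy, so it tells us nothing about relationships among taxa.
Most parsimonious ingroup topology: (((Lineage Z,Lineage K),Lineage N),Lineage W).
Lineage W is sister to the clade containing all other ingroup taxa, so it is the earliest-diverging (most basal) ingroup lineage.

Lineage W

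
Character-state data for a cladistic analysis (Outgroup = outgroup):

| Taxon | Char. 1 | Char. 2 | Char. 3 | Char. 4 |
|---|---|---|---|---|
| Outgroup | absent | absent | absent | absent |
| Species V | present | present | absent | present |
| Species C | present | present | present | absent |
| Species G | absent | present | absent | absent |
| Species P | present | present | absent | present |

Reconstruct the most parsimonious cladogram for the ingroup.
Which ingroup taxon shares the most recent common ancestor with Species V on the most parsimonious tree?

Species P

The outgroup has state 'absent' for every character, so 'present' is the derived state throughout.
Char. 1 (derived state 'present') is shared by Species C, Species P, and Species V — a synapomorphy uniting that clade.
Char. 2 (derived state 'present') is shared by all ingroup taxa — unites the whole ingroup.
Char. 3: derived state 'present' in Species C only — an autapomorphy, so it tells us nothing about relationships among taxa.
Only Species P and Species V show the derived state 'present' for Char. 4, supporting them as a clade.
Most parsimonious ingroup topology: (((Species V,Species P),Species C),Species G).
Species V and Species P form a cherry on this tree, so they are sister taxa.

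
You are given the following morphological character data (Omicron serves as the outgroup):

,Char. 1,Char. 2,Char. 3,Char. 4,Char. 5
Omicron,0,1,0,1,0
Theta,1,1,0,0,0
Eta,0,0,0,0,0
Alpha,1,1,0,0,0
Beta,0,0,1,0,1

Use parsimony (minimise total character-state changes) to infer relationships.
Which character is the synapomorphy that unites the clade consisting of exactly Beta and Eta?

Character polarity is set by the outgroup: the derived state is whichever differs from the outgroup's state, so for Char. 2, Char. 4 the derived state is '0', and for the remaining characters it is '1'.
Only Alpha and Theta show the derived state '1' for Char. 1, supporting them as a clade.
Char. 2 (derived state '0') is shared by Beta and Eta — a synapomorphy uniting that clade.
Char. 3 (derived state '1') is unique to Beta (autapomorphy; uninformative for grouping).
All ingroup taxa share the derived state '0' for Char. 4; it defines the ingroup but does not resolve relationships within it.
Char. 5 (derived state '1') is unique to Beta (autapomorphy; uninformative for grouping).
Most parsimonious ingroup topology: ((Theta,Alpha),(Eta,Beta)).
The clade {Beta, Eta} is supported by Char. 2: its derived state '0' occurs in exactly those taxa and in no other taxon (including the outgroup).

Char. 2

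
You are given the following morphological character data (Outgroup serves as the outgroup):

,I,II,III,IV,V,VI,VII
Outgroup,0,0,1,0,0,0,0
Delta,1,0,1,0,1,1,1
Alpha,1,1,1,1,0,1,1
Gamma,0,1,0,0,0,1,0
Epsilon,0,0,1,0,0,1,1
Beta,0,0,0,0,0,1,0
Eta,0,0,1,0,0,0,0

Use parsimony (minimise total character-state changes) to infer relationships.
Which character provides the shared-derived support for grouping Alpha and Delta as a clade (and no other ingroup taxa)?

I

Character polarity is set by the outgroup: the derived state is whichever differs from the outgroup's state, so for III the derived state is '0', and for the remaining characters it is '1'.
I (derived state '1') is shared by Alpha and Delta — a synapomorphy uniting that clade.
II groups Alpha and Gamma, which is incompatible with the clades supported by the remaining characters; treating it as convergent (homoplasy) costs fewer steps than any alternative tree.
Only Beta and Gamma show the derived state '0' for III, supporting them as a clade.
IV (derived state '1') is unique to Alpha (autapomorphy; uninformative for grouping).
V: derived state '1' in Delta only — an autapomorphy, so it tells us nothing about relationships among taxa.
Only Alpha, Beta, Delta, Epsilon, and Gamma show the derived state '1' for VI, supporting them as a clade.
Only Alpha, Delta, and Epsilon show the derived state '1' for VII, supporting them as a clade.
Most parsimonious ingroup topology: ((((Delta,Alpha),Epsilon),(Gamma,Beta)),Eta).
The clade {Alpha, Delta} is supported by I: its derived state '1' occurs in exactly those taxa and in no other taxon (including the outgroup).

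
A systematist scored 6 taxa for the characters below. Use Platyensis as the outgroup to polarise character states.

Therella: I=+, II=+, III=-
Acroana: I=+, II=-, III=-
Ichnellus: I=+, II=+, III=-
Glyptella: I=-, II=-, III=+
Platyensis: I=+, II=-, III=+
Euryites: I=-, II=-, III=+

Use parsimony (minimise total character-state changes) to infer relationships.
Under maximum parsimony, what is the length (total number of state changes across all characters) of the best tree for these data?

3

Character polarity is set by the outgroup: the derived state is whichever differs from the outgroup's state, so for I, III the derived state is '-', and for the remaining characters it is '+'.
I (derived state '-') is shared by Euryites and Glyptella — a synapomorphy uniting that clade.
Only Ichnellus and Therella show the derived state '+' for II, supporting them as a clade.
Only Acroana, Ichnellus, and Therella show the derived state '-' for III, supporting them as a clade.
Most parsimonious ingroup topology: ((Glyptella,Euryites),((Ichnellus,Therella),Acroana)).
Changes per character on this tree: I: 1; II: 1; III: 1.
Total = 3.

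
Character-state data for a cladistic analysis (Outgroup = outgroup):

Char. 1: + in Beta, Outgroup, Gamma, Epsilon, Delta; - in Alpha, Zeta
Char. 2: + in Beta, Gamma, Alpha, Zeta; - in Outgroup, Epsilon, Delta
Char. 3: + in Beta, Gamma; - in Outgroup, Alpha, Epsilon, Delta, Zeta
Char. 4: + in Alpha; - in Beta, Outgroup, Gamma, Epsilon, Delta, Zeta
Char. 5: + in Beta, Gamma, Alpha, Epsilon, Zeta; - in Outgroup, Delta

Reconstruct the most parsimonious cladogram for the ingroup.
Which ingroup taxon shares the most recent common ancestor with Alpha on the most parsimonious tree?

Zeta

Character polarity is set by the outgroup: the derived state is whichever differs from the outgroup's state, so for Char. 1 the derived state is '-', and for the remaining characters it is '+'.
Char. 1: derived state '-' in Alpha and Zeta only — synapomorphy for {Alpha, Zeta}.
Only Alpha, Beta, Gamma, and Zeta show the derived state '+' for Char. 2, supporting them as a clade.
Char. 3 (derived state '+') is shared by Beta and Gamma — a synapomorphy uniting that clade.
Char. 4 (derived state '+') is unique to Alpha (autapomorphy; uninformative for grouping).
Only Alpha, Beta, Epsilon, Gamma, and Zeta show the derived state '+' for Char. 5, supporting them as a clade.
Most parsimonious ingroup topology: (Delta,(((Zeta,Alpha),(Gamma,Beta)),Epsilon)).
Alpha and Zeta form a cherry on this tree, so they are sister taxa.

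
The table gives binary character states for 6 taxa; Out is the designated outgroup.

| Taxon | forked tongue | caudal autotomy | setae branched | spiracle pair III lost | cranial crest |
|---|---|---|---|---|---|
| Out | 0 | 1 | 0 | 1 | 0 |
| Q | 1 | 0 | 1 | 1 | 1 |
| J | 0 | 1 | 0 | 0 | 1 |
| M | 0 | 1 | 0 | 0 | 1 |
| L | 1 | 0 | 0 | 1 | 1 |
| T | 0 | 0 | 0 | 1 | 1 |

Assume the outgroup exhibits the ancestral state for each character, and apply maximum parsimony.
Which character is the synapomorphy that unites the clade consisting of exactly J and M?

spiracle pair III lost

Character polarity is set by the outgroup: the derived state is whichever differs from the outgroup's state, so for caudal autotomy, spiracle pair III lost the derived state is '0', and for the remaining characters it is '1'.
forked tongue (derived state '1') is shared by L and Q — a synapomorphy uniting that clade.
caudal autotomy: derived state '0' in L, Q, and T only — synapomorphy for {L, Q, T}.
setae branched (derived state '1') is unique to Q (autapomorphy; uninformative for grouping).
Only J and M show the derived state '0' for spiracle pair III lost, supporting them as a clade.
All ingroup taxa share the derived state '1' for cranial crest; it defines the ingroup but does not resolve relationships within it.
Most parsimonious ingroup topology: (((Q,L),T),(J,M)).
The clade {J, M} is supported by spiracle pair III lost: its derived state '0' occurs in exactly those taxa and in no other taxon (including the outgroup).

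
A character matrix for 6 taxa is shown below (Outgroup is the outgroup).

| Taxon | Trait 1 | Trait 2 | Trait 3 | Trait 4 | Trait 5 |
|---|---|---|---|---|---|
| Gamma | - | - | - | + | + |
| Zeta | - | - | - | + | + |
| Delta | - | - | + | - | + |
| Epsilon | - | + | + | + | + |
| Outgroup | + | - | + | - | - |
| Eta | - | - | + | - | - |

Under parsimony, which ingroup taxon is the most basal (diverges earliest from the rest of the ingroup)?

Eta

Character polarity is set by the outgroup: the derived state is whichever differs from the outgroup's state, so for Trait 1, Trait 3 the derived state is '-', and for the remaining characters it is '+'.
All ingroup taxa share the derived state '-' for Trait 1; it defines the ingroup but does not resolve relationships within it.
Trait 2: derived state '+' in Epsilon only — an autapomorphy, so it tells us nothing about relationships among taxa.
Trait 3: derived state '-' in Gamma and Zeta only — synapomorphy for {Gamma, Zeta}.
Trait 4 (derived state '+') is shared by Epsilon, Gamma, and Zeta — a synapomorphy uniting that clade.
Trait 5: derived state '+' in Delta, Epsilon, Gamma, and Zeta only — synapomorphy for {Delta, Epsilon, Gamma, Zeta}.
Most parsimonious ingroup topology: ((((Zeta,Gamma),Epsilon),Delta),Eta).
Eta is sister to the clade containing all other ingroup taxa, so it is the earliest-diverging (most basal) ingroup lineage.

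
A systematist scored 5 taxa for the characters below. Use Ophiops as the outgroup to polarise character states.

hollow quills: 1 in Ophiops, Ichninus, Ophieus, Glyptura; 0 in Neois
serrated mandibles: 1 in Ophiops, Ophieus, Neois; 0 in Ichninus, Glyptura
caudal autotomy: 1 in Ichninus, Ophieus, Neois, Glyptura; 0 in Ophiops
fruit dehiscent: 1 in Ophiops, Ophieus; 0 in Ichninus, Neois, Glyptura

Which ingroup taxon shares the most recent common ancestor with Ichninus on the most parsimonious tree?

Character polarity is set by the outgroup: the derived state is whichever differs from the outgroup's state, so for hollow quills, serrated mandibles, fruit dehiscent the derived state is '0', and for the remaining characters it is '1'.
hollow quills: derived state '0' in Neois only — an autapomorphy, so it tells us nothing about relationships among taxa.
Only Glyptura and Ichninus show the derived state '0' for serrated mandibles, supporting them as a clade.
All ingroup taxa share the derived state '1' for caudal autotomy; it defines the ingroup but does not resolve relationships within it.
fruit dehiscent: derived state '0' in Glyptura, Ichninus, and Neois only — synapomorphy for {Glyptura, Ichninus, Neois}.
Most parsimonious ingroup topology: (((Ichninus,Glyptura),Neois),Ophieus).
Ichninus and Glyptura form a cherry on this tree, so they are sister taxa.

Glyptura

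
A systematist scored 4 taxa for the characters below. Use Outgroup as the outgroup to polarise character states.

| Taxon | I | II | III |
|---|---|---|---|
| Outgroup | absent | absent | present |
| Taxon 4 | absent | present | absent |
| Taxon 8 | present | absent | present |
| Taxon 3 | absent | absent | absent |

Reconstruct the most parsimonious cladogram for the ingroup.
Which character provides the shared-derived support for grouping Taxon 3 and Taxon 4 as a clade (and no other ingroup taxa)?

III

Character polarity is set by the outgroup: the derived state is whichever differs from the outgroup's state, so for III the derived state is 'absent', and for the remaining characters it is 'present'.
I: derived state 'present' in Taxon 8 only — an autapomorphy, so it tells us nothing about relationships among taxa.
II (derived state 'present') is unique to Taxon 4 (autapomorphy; uninformative for grouping).
III (derived state 'absent') is shared by Taxon 3 and Taxon 4 — a synapomorphy uniting that clade.
Most parsimonious ingroup topology: ((Taxon 4,Taxon 3),Taxon 8).
The clade {Taxon 3, Taxon 4} is supported by III: its derived state 'absent' occurs in exactly those taxa and in no other taxon (including the outgroup).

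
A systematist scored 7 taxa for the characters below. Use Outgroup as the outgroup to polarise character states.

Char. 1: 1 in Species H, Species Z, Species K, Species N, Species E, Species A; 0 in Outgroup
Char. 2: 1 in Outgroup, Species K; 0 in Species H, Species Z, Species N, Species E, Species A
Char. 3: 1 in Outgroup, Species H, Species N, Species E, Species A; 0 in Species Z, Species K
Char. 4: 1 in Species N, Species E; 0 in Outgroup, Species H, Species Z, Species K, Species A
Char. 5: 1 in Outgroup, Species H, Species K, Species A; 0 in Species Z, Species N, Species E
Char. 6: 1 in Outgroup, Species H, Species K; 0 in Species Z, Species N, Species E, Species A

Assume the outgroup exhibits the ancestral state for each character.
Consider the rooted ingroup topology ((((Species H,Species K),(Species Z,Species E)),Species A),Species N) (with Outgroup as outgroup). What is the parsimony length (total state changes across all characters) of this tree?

11

Map each character onto ((((Species H,Species K),(Species Z,Species E)),Species A),Species N) (rooted by Outgroup) and count the minimum state changes it requires (Fitch parsimony):
Char. 1: 1; Char. 2: 2; Char. 3: 2; Char. 4: 2; Char. 5: 2; Char. 6: 2.
Total tree length = 11.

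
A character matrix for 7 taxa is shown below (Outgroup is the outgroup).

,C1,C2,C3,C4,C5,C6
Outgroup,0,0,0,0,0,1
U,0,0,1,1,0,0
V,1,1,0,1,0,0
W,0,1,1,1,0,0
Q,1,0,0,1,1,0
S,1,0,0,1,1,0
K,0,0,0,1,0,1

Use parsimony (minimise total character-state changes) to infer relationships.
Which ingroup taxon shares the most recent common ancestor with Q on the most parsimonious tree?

Character polarity is set by the outgroup: the derived state is whichever differs from the outgroup's state, so for C6 the derived state is '0', and for the remaining characters it is '1'.
Only Q, S, and V show the derived state '1' for C1, supporting them as a clade.
C2 groups V and W, which is incompatible with the clades supported by the remaining characters; treating it as convergent (homoplasy) costs fewer steps than any alternative tree.
Only U and W show the derived state '1' for C3, supporting them as a clade.
All ingroup taxa share the derived state '1' for C4; it defines the ingroup but does not resolve relationships within it.
C5 (derived state '1') is shared by Q and S — a synapomorphy uniting that clade.
C6: derived state '0' in Q, S, U, V, and W only — synapomorphy for {Q, S, U, V, W}.
Most parsimonious ingroup topology: (((U,W),(V,(Q,S))),K).
Q and S form a cherry on this tree, so they are sister taxa.

S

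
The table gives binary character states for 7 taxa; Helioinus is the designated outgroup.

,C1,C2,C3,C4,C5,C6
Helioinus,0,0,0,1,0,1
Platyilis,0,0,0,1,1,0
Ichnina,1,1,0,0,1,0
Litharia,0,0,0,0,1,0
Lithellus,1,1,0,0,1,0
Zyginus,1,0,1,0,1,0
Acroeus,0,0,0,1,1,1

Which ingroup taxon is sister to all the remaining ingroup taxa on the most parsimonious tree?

Character polarity is set by the outgroup: the derived state is whichever differs from the outgroup's state, so for C4, C6 the derived state is '0', and for the remaining characters it is '1'.
Only Ichnina, Lithellus, and Zyginus show the derived state '1' for C1, supporting them as a clade.
C2: derived state '1' in Ichnina and Lithellus only — synapomorphy for {Ichnina, Lithellus}.
C3: derived state '1' in Zyginus only — an autapomorphy, so it tells us nothing about relationships among taxa.
C4 (derived state '0') is shared by Ichnina, Litharia, Lithellus, and Zyginus — a synapomorphy uniting that clade.
All ingroup taxa share the derived state '1' for C5; it defines the ingroup but does not resolve relationships within it.
C6 (derived state '0') is shared by Ichnina, Litharia, Lithellus, Platyilis, and Zyginus — a synapomorphy uniting that clade.
Most parsimonious ingroup topology: ((Platyilis,(((Ichnina,Lithellus),Zyginus),Litharia)),Acroeus).
Acroeus is sister to the clade containing all other ingroup taxa, so it is the earliest-diverging (most basal) ingroup lineage.

Acroeus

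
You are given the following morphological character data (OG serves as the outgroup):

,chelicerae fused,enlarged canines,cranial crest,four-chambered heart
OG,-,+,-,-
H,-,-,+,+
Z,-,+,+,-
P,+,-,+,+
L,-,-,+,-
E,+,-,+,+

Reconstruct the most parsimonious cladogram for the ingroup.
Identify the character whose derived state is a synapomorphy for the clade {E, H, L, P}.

Character polarity is set by the outgroup: the derived state is whichever differs from the outgroup's state, so for enlarged canines the derived state is '-', and for the remaining characters it is '+'.
Only E and P show the derived state '+' for chelicerae fused, supporting them as a clade.
enlarged canines: derived state '-' in E, H, L, and P only — synapomorphy for {E, H, L, P}.
cranial crest (derived state '+') is shared by all ingroup taxa — unites the whole ingroup.
four-chambered heart (derived state '+') is shared by E, H, and P — a synapomorphy uniting that clade.
Most parsimonious ingroup topology: (((H,(P,E)),L),Z).
The clade {E, H, L, P} is supported by enlarged canines: its derived state '-' occurs in exactly those taxa and in no other taxon (including the outgroup).

enlarged canines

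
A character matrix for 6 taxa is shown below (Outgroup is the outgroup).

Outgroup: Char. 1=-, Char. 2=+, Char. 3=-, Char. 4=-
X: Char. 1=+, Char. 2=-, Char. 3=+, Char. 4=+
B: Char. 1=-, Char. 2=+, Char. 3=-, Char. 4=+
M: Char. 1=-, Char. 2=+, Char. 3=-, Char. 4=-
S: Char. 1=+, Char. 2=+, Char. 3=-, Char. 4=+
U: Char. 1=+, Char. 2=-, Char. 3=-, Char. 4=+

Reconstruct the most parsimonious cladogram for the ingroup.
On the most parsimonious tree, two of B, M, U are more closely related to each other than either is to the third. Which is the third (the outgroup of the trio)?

M

Character polarity is set by the outgroup: the derived state is whichever differs from the outgroup's state, so for Char. 2 the derived state is '-', and for the remaining characters it is '+'.
Char. 1: derived state '+' in S, U, and X only — synapomorphy for {S, U, X}.
Char. 2: derived state '-' in U and X only — synapomorphy for {U, X}.
Char. 3 (derived state '+') is unique to X (autapomorphy; uninformative for grouping).
Char. 4: derived state '+' in B, S, U, and X only — synapomorphy for {B, S, U, X}.
Most parsimonious ingroup topology: ((((X,U),S),B),M).
B and U share a more recent common ancestor with each other than either does with M, so M is the least closely related of the three.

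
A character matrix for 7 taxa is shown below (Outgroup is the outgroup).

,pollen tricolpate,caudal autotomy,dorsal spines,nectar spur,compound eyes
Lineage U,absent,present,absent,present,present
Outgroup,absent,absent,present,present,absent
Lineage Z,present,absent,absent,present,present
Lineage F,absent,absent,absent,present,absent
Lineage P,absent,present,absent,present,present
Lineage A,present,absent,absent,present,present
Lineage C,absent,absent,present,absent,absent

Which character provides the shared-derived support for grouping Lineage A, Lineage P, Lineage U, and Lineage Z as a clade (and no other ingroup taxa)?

Character polarity is set by the outgroup: the derived state is whichever differs from the outgroup's state, so for dorsal spines, nectar spur the derived state is 'absent', and for the remaining characters it is 'present'.
pollen tricolpate: derived state 'present' in Lineage A and Lineage Z only — synapomorphy for {Lineage A, Lineage Z}.
caudal autotomy (derived state 'present') is shared by Lineage P and Lineage U — a synapomorphy uniting that clade.
dorsal spines (derived state 'absent') is shared by Lineage A, Lineage F, Lineage P, Lineage U, and Lineage Z — a synapomorphy uniting that clade.
nectar spur: derived state 'absent' in Lineage C only — an autapomorphy, so it tells us nothing about relationships among taxa.
compound eyes: derived state 'present' in Lineage A, Lineage P, Lineage U, and Lineage Z only — synapomorphy for {Lineage A, Lineage P, Lineage U, Lineage Z}.
Most parsimonious ingroup topology: ((((Lineage Z,Lineage A),(Lineage P,Lineage U)),Lineage F),Lineage C).
The clade {Lineage A, Lineage P, Lineage U, Lineage Z} is supported by compound eyes: its derived state 'present' occurs in exactly those taxa and in no other taxon (including the outgroup).

compound eyes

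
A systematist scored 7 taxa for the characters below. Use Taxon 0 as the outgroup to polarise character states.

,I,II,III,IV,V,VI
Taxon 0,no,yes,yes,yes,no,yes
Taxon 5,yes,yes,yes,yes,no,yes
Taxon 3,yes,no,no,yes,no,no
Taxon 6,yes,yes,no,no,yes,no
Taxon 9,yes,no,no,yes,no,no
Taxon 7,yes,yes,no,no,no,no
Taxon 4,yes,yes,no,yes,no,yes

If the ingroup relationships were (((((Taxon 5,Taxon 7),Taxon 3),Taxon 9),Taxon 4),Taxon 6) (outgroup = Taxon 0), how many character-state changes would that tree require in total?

11

Map each character onto (((((Taxon 5,Taxon 7),Taxon 3),Taxon 9),Taxon 4),Taxon 6) (rooted by Taxon 0) and count the minimum state changes it requires (Fitch parsimony):
I: 1; II: 2; III: 2; IV: 2; V: 1; VI: 3.
Total tree length = 11.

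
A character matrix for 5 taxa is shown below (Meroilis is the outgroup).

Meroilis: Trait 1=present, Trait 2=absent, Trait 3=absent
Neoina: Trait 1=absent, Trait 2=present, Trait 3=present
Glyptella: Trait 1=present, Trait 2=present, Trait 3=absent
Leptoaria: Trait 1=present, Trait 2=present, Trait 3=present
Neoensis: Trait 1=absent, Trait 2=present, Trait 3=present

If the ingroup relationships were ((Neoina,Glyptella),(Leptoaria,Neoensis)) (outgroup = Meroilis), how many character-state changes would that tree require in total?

Map each character onto ((Neoina,Glyptella),(Leptoaria,Neoensis)) (rooted by Meroilis) and count the minimum state changes it requires (Fitch parsimony):
Trait 1: 2; Trait 2: 1; Trait 3: 2.
Total tree length = 5.

5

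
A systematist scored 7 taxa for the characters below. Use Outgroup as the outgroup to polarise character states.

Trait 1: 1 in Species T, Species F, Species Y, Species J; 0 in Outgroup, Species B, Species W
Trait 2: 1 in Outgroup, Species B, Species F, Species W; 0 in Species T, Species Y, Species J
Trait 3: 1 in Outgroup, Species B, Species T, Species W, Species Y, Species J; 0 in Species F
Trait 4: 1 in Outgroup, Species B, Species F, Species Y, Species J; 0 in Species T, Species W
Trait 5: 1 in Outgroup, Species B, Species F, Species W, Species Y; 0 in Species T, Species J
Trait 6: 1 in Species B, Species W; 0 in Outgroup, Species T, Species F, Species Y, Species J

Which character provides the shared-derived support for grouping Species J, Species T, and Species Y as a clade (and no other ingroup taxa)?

Trait 2

Character polarity is set by the outgroup: the derived state is whichever differs from the outgroup's state, so for Trait 2, Trait 3, Trait 4, Trait 5 the derived state is '0', and for the remaining characters it is '1'.
Trait 1: derived state '1' in Species F, Species J, Species T, and Species Y only — synapomorphy for {Species F, Species J, Species T, Species Y}.
Only Species J, Species T, and Species Y show the derived state '0' for Trait 2, supporting them as a clade.
Trait 3: derived state '0' in Species F only — an autapomorphy, so it tells us nothing about relationships among taxa.
Trait 4 (state '0') occurs in Species T and Species W but conflicts with the nesting implied by the other characters — most parsimoniously interpreted as homoplasy.
Trait 5 (derived state '0') is shared by Species J and Species T — a synapomorphy uniting that clade.
Only Species B and Species W show the derived state '1' for Trait 6, supporting them as a clade.
Most parsimonious ingroup topology: ((Species B,Species W),(((Species T,Species J),Species Y),Species F)).
The clade {Species J, Species T, Species Y} is supported by Trait 2: its derived state '0' occurs in exactly those taxa and in no other taxon (including the outgroup).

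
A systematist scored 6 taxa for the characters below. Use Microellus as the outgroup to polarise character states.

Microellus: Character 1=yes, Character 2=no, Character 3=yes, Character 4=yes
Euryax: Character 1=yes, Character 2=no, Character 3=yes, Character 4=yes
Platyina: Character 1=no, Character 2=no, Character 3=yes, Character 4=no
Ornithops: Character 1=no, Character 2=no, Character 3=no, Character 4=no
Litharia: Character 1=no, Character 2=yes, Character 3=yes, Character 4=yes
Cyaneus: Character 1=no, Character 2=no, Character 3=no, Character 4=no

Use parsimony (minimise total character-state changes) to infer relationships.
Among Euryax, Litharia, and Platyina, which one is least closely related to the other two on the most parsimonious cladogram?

Euryax

Character polarity is set by the outgroup: the derived state is whichever differs from the outgroup's state, so for Character 1, Character 3, Character 4 the derived state is 'no', and for the remaining characters it is 'yes'.
Character 1: derived state 'no' in Cyaneus, Litharia, Ornithops, and Platyina only — synapomorphy for {Cyaneus, Litharia, Ornithops, Platyina}.
Character 2: derived state 'yes' in Litharia only — an autapomorphy, so it tells us nothing about relationships among taxa.
Only Cyaneus and Ornithops show the derived state 'no' for Character 3, supporting them as a clade.
Only Cyaneus, Ornithops, and Platyina show the derived state 'no' for Character 4, supporting them as a clade.
Most parsimonious ingroup topology: (Euryax,((Platyina,(Ornithops,Cyaneus)),Litharia)).
Litharia and Platyina share a more recent common ancestor with each other than either does with Euryax, so Euryax is the least closely related of the three.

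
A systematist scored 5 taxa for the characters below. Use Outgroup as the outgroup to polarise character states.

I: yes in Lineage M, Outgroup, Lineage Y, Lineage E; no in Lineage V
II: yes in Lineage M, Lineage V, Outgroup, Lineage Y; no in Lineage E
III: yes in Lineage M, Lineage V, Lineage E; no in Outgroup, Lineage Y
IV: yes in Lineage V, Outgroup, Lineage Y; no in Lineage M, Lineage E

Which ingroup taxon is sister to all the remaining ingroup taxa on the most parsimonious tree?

Character polarity is set by the outgroup: the derived state is whichever differs from the outgroup's state, so for I, II, IV the derived state is 'no', and for the remaining characters it is 'yes'.
I (derived state 'no') is unique to Lineage V (autapomorphy; uninformative for grouping).
II (derived state 'no') is unique to Lineage E (autapomorphy; uninformative for grouping).
Only Lineage E, Lineage M, and Lineage V show the derived state 'yes' for III, supporting them as a clade.
IV: derived state 'no' in Lineage E and Lineage M only — synapomorphy for {Lineage E, Lineage M}.
Most parsimonious ingroup topology: (Lineage Y,(Lineage V,(Lineage E,Lineage M))).
Lineage Y is sister to the clade containing all other ingroup taxa, so it is the earliest-diverging (most basal) ingroup lineage.

Lineage Y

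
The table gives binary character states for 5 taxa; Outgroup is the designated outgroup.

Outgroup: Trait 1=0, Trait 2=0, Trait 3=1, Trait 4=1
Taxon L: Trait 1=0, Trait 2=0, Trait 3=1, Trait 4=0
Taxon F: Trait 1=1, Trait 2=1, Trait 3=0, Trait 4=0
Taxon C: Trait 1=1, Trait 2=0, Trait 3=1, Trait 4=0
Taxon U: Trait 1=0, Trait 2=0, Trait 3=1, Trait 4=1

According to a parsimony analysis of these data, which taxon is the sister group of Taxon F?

Character polarity is set by the outgroup: the derived state is whichever differs from the outgroup's state, so for Trait 3, Trait 4 the derived state is '0', and for the remaining characters it is '1'.
Trait 1 (derived state '1') is shared by Taxon C and Taxon F — a synapomorphy uniting that clade.
Trait 2: derived state '1' in Taxon F only — an autapomorphy, so it tells us nothing about relationships among taxa.
Trait 3: derived state '0' in Taxon F only — an autapomorphy, so it tells us nothing about relationships among taxa.
Trait 4 (derived state '0') is shared by Taxon C, Taxon F, and Taxon L — a synapomorphy uniting that clade.
Most parsimonious ingroup topology: (((Taxon F,Taxon C),Taxon L),Taxon U).
Taxon F and Taxon C form a cherry on this tree, so they are sister taxa.

Taxon C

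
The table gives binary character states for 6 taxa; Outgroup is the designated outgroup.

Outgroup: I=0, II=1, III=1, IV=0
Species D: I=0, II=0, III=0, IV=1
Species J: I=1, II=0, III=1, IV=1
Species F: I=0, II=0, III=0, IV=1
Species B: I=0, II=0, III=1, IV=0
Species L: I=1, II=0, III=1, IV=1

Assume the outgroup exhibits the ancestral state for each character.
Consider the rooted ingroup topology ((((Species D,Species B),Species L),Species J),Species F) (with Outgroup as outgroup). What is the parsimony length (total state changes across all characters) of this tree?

Map each character onto ((((Species D,Species B),Species L),Species J),Species F) (rooted by Outgroup) and count the minimum state changes it requires (Fitch parsimony):
I: 2; II: 1; III: 2; IV: 2.
Total tree length = 7.

7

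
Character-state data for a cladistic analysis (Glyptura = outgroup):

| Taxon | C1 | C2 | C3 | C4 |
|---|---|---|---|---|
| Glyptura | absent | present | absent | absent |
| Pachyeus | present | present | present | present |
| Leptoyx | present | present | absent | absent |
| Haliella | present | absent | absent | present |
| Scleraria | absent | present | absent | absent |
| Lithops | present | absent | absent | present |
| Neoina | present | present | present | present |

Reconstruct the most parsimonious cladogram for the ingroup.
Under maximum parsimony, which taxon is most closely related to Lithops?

Haliella

Character polarity is set by the outgroup: the derived state is whichever differs from the outgroup's state, so for C2 the derived state is 'absent', and for the remaining characters it is 'present'.
C1 (derived state 'present') is shared by Haliella, Leptoyx, Lithops, Neoina, and Pachyeus — a synapomorphy uniting that clade.
C2: derived state 'absent' in Haliella and Lithops only — synapomorphy for {Haliella, Lithops}.
Only Neoina and Pachyeus show the derived state 'present' for C3, supporting them as a clade.
Only Haliella, Lithops, Neoina, and Pachyeus show the derived state 'present' for C4, supporting them as a clade.
Most parsimonious ingroup topology: ((((Pachyeus,Neoina),(Haliella,Lithops)),Leptoyx),Scleraria).
Lithops and Haliella form a cherry on this tree, so they are sister taxa.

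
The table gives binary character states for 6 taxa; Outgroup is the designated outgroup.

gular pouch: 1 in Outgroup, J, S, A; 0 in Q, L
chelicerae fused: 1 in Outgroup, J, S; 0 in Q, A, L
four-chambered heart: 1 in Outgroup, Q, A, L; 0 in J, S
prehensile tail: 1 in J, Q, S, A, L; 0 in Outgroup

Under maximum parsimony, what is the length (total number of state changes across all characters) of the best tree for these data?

Character polarity is set by the outgroup: the derived state is whichever differs from the outgroup's state, so for gular pouch, chelicerae fused, four-chambered heart the derived state is '0', and for the remaining characters it is '1'.
gular pouch: derived state '0' in L and Q only — synapomorphy for {L, Q}.
Only A, L, and Q show the derived state '0' for chelicerae fused, supporting them as a clade.
four-chambered heart: derived state '0' in J and S only — synapomorphy for {J, S}.
All ingroup taxa share the derived state '1' for prehensile tail; it defines the ingroup but does not resolve relationships within it.
Most parsimonious ingroup topology: ((J,S),((Q,L),A)).
Changes per character on this tree: gular pouch: 1; chelicerae fused: 1; four-chambered heart: 1; prehensile tail: 1.
Total = 4.

4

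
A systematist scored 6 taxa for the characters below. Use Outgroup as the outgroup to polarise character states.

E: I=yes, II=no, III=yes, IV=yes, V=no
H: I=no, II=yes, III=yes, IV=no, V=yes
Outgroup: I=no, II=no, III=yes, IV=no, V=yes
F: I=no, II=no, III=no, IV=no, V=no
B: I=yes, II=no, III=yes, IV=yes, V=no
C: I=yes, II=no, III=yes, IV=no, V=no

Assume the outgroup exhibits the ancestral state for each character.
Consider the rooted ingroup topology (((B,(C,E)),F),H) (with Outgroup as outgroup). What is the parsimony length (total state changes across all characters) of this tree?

6

Map each character onto (((B,(C,E)),F),H) (rooted by Outgroup) and count the minimum state changes it requires (Fitch parsimony):
I: 1; II: 1; III: 1; IV: 2; V: 1.
Total tree length = 6.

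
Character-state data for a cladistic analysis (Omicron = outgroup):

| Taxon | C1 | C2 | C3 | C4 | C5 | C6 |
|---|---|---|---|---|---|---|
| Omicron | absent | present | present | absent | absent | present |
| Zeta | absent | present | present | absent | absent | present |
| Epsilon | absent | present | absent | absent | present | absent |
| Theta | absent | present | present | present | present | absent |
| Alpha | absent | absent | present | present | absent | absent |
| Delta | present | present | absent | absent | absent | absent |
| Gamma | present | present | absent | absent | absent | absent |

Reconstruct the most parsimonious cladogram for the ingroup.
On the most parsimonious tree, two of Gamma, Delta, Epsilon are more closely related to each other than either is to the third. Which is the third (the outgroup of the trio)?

Epsilon

Character polarity is set by the outgroup: the derived state is whichever differs from the outgroup's state, so for C2, C3, C6 the derived state is 'absent', and for the remaining characters it is 'present'.
C1: derived state 'present' in Delta and Gamma only — synapomorphy for {Delta, Gamma}.
C2: derived state 'absent' in Alpha only — an autapomorphy, so it tells us nothing about relationships among taxa.
C3: derived state 'absent' in Delta, Epsilon, and Gamma only — synapomorphy for {Delta, Epsilon, Gamma}.
C4: derived state 'present' in Alpha and Theta only — synapomorphy for {Alpha, Theta}.
C5 groups Epsilon and Theta, which is incompatible with the clades supported by the remaining characters; treating it as convergent (homoplasy) costs fewer steps than any alternative tree.
Only Alpha, Delta, Epsilon, Gamma, and Theta show the derived state 'absent' for C6, supporting them as a clade.
Most parsimonious ingroup topology: (Zeta,((Epsilon,(Delta,Gamma)),(Theta,Alpha))).
Gamma and Delta share a more recent common ancestor with each other than either does with Epsilon, so Epsilon is the least closely related of the three.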